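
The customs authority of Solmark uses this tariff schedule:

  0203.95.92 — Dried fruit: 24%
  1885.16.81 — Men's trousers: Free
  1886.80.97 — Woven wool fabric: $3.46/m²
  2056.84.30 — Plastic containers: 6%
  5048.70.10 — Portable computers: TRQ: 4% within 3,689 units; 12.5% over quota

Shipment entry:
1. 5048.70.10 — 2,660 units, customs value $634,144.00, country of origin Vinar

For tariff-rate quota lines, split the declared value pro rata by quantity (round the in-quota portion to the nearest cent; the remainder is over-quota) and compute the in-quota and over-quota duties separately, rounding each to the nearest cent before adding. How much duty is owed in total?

$25,365.76

Line 1 (5048.70.10, Vinar, 2,660 units, $634,144.00):
Code 5048.70.10 is under a tariff-rate quota (threshold 3,689 units). Quantity 2,660 units is within the quota, so the in-quota rate 4% applies to the full value.
Duty = $634,144.00 × 4% = $25,365.76.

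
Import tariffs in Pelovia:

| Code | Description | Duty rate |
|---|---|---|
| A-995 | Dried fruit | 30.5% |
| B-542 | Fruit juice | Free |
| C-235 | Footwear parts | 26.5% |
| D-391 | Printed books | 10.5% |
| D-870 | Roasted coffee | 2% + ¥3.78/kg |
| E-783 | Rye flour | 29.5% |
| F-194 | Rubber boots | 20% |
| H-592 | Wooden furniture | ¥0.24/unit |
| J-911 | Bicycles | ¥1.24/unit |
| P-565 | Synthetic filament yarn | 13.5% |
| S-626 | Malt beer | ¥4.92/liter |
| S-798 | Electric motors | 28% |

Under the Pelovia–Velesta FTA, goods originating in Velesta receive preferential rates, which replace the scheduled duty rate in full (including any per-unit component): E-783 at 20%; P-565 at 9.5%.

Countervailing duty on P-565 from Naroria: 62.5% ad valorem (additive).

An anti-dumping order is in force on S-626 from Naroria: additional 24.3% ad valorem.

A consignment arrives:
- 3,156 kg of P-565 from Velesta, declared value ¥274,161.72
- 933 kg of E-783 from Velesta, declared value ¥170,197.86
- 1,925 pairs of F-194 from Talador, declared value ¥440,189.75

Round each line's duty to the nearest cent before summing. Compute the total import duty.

Line 1 (P-565, Velesta, 3,156 kg, ¥274,161.72):
Base rate for P-565 is 13.5%.
Origin Velesta qualifies under the Pelovia–Velesta agreement and P-565 is covered: preferential rate 9.5% applies instead.
The additional-duty order on P-565 targets Naroria, not Velesta; it does not apply.
Duty = ¥274,161.72 × 9.5% = ¥26,045.36.
Line 2 (E-783, Velesta, 933 kg, ¥170,197.86):
Base rate for E-783 is 29.5%.
Origin Velesta qualifies under the Pelovia–Velesta agreement and E-783 is covered: preferential rate 20% applies instead.
Duty = ¥170,197.86 × 20% = ¥34,039.57.
Line 3 (F-194, Talador, 1,925 pairs, ¥440,189.75):
Base rate for F-194 is 20%.
Duty = ¥440,189.75 × 20% = ¥88,037.95.
Total = ¥26,045.36 + ¥34,039.57 + ¥88,037.95 = ¥148,122.88.

¥148,122.88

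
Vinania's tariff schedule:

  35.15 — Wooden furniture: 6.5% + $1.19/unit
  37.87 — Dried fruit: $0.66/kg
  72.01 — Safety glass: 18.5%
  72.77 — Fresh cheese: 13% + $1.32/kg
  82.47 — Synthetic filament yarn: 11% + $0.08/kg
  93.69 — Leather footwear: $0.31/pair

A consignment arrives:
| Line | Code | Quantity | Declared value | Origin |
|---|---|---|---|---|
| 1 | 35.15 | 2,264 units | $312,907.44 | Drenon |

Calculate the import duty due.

$23,033.14

Line 1 (35.15, Drenon, 2,264 units, $312,907.44):
Base rate for 35.15 is 6.5% + $1.19/unit.
Duty = $312,907.44 × 6.5% + 2,264 × $1.19 = $23,033.14.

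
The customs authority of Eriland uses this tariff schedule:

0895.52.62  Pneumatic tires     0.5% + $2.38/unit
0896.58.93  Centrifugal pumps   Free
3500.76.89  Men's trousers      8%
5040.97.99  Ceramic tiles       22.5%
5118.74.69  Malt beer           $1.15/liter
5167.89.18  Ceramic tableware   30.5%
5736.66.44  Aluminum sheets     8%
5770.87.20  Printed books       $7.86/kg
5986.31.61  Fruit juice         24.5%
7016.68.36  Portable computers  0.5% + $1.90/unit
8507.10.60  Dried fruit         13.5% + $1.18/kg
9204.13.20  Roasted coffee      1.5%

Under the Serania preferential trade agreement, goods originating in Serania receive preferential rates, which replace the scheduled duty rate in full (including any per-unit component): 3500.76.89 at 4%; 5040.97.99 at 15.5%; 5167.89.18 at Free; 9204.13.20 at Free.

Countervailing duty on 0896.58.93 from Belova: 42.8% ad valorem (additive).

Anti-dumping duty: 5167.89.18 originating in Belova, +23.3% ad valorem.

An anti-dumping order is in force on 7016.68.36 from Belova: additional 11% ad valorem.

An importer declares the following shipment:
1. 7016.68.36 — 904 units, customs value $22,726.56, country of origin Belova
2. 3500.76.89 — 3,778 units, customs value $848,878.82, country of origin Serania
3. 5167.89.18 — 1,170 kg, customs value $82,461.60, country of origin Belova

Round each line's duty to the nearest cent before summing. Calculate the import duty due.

Line 1 (7016.68.36, Belova, 904 units, $22,726.56):
Base rate for 7016.68.36 is 0.5% + $1.90/unit.
Additional duty on 7016.68.36 from Belova: +11%. Applied ad valorem rate: 0.5% + 11% = 11.5%.
Duty = $22,726.56 × 11.5% + 904 × $1.90 = $4,331.15.
Line 2 (3500.76.89, Serania, 3,778 units, $848,878.82):
Base rate for 3500.76.89 is 8%.
Origin Serania qualifies under the Eriland–Serania agreement and 3500.76.89 is covered: preferential rate 4% applies instead.
Duty = $848,878.82 × 4% = $33,955.15.
Line 3 (5167.89.18, Belova, 1,170 kg, $82,461.60):
Base rate for 5167.89.18 is 30.5%.
5167.89.18 has an FTA preferential rate, but origin Belova is not Serania; base rate stands.
Additional duty on 5167.89.18 from Belova: +23.3%. Applied ad valorem rate: 30.5% + 23.3% = 53.8%.
Duty = $82,461.60 × 53.8% = $44,364.34.
Total = $4,331.15 + $33,955.15 + $44,364.34 = $82,650.64.

$82,650.64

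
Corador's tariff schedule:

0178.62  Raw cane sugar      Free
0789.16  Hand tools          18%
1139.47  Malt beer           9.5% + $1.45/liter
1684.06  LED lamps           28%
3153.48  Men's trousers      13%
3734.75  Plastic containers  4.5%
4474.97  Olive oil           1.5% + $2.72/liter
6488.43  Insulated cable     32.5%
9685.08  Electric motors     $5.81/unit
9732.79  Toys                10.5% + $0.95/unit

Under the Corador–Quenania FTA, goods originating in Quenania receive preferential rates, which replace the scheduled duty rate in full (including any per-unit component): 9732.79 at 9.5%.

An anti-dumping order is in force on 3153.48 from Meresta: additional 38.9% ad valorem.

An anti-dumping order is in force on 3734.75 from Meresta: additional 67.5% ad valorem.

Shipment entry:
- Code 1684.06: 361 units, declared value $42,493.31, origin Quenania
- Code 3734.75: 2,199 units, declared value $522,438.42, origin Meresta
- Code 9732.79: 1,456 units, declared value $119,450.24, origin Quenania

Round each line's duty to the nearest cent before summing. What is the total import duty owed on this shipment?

Line 1 (1684.06, Quenania, 361 units, $42,493.31):
Base rate for 1684.06 is 28%.
Origin Quenania is the FTA partner but 1684.06 is not on the preference list; base rate stands.
Duty = $42,493.31 × 28% = $11,898.13.
Line 2 (3734.75, Meresta, 2,199 units, $522,438.42):
Base rate for 3734.75 is 4.5%.
Additional duty on 3734.75 from Meresta: +67.5%. Applied ad valorem rate: 4.5% + 67.5% = 72%.
Duty = $522,438.42 × 72% = $376,155.66.
Line 3 (9732.79, Quenania, 1,456 units, $119,450.24):
Base rate for 9732.79 is 10.5% + $0.95/unit.
Origin Quenania qualifies under the Corador–Quenania agreement and 9732.79 is covered: preferential rate 9.5% applies instead.
Duty = $119,450.24 × 9.5% = $11,347.77.
Total = $11,898.13 + $376,155.66 + $11,347.77 = $399,401.56.

$399,401.56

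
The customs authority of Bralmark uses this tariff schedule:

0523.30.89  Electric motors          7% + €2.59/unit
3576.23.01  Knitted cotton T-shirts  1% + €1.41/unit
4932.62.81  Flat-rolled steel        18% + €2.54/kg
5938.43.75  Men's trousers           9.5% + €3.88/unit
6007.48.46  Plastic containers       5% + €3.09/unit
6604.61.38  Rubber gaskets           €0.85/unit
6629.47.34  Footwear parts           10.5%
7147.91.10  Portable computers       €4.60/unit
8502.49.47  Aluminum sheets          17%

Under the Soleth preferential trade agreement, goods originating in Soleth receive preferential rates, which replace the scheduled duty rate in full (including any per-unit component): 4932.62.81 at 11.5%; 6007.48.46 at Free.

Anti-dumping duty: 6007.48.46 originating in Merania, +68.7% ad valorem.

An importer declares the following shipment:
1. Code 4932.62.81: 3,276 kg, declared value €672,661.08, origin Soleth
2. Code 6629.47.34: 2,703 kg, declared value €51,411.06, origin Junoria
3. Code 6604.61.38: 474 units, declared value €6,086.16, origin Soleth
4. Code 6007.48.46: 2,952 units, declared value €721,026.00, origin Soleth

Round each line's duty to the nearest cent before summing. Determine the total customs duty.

€83,157.08

Line 1 (4932.62.81, Soleth, 3,276 kg, €672,661.08):
Base rate for 4932.62.81 is 18% + €2.54/kg.
Origin Soleth qualifies under the Bralmark–Soleth agreement and 4932.62.81 is covered: preferential rate 11.5% applies instead.
Duty = €672,661.08 × 11.5% = €77,356.02.
Line 2 (6629.47.34, Junoria, 2,703 kg, €51,411.06):
Base rate for 6629.47.34 is 10.5%.
Duty = €51,411.06 × 10.5% = €5,398.16.
Line 3 (6604.61.38, Soleth, 474 units, €6,086.16):
Base rate for 6604.61.38 is €0.85/unit.
Origin Soleth is the FTA partner but 6604.61.38 is not on the preference list; base rate stands.
Duty = 474 × €0.85 = €402.90.
Line 4 (6007.48.46, Soleth, 2,952 units, €721,026.00):
Base rate for 6007.48.46 is 5% + €3.09/unit.
Origin Soleth qualifies under the Bralmark–Soleth agreement and 6007.48.46 is covered: preferential rate Free applies instead.
The additional-duty order on 6007.48.46 targets Merania, not Soleth; it does not apply.
Duty = €721,026.00 × 0% = €0.00.
Total = €77,356.02 + €5,398.16 + €402.90 + €0.00 = €83,157.08.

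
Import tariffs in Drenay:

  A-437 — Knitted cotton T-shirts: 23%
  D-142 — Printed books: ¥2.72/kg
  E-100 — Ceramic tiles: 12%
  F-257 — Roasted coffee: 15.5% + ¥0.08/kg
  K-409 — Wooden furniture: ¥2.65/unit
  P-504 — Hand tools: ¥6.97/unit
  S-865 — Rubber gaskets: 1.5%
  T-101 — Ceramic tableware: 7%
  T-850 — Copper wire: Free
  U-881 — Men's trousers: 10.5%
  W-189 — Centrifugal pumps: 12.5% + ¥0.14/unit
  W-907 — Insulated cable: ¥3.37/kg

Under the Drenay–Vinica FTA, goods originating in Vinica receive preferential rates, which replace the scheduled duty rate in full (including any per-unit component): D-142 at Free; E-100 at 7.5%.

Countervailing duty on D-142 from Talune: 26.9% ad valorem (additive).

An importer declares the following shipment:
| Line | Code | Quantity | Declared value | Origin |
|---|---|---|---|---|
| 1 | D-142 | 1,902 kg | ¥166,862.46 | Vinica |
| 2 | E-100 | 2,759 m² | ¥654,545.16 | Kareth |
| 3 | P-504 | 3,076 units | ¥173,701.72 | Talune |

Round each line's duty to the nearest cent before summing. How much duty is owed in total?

¥99,985.14

Line 1 (D-142, Vinica, 1,902 kg, ¥166,862.46):
Base rate for D-142 is ¥2.72/kg.
Origin Vinica qualifies under the Drenay–Vinica agreement and D-142 is covered: preferential rate Free applies instead.
The additional-duty order on D-142 targets Talune, not Vinica; it does not apply.
Duty = ¥166,862.46 × 0% = ¥0.00.
Line 2 (E-100, Kareth, 2,759 m², ¥654,545.16):
Base rate for E-100 is 12%.
E-100 has an FTA preferential rate, but origin Kareth is not Vinica; base rate stands.
Duty = ¥654,545.16 × 12% = ¥78,545.42.
Line 3 (P-504, Talune, 3,076 units, ¥173,701.72):
Base rate for P-504 is ¥6.97/unit.
Duty = 3,076 × ¥6.97 = ¥21,439.72.
Total = ¥0.00 + ¥78,545.42 + ¥21,439.72 = ¥99,985.14.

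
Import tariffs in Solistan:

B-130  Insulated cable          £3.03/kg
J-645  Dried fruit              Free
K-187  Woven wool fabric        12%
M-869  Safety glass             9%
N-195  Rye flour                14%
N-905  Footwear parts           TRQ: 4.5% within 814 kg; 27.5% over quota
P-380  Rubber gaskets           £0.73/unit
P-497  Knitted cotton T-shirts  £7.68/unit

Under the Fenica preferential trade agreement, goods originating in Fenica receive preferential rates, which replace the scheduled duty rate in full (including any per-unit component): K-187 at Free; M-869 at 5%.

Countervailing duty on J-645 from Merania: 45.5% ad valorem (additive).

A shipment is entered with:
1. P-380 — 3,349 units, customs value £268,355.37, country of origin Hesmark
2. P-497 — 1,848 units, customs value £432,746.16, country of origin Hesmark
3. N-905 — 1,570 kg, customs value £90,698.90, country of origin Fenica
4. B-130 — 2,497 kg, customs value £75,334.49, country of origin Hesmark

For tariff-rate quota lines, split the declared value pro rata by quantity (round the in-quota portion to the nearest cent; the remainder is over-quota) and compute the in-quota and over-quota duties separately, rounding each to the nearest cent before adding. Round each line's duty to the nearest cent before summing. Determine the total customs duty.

£38,329.82

Line 1 (P-380, Hesmark, 3,349 units, £268,355.37):
Base rate for P-380 is £0.73/unit.
Duty = 3,349 × £0.73 = £2,444.77.
Line 2 (P-497, Hesmark, 1,848 units, £432,746.16):
Base rate for P-497 is £7.68/unit.
Duty = 1,848 × £7.68 = £14,192.64.
Line 3 (N-905, Fenica, 1,570 kg, £90,698.90):
Code N-905 is under a tariff-rate quota (threshold 814 kg). In-quota: 814 kg at 4.5%; over-quota: 756 kg at 27.5%.
Pro-rata value split: in-quota = £90,698.90 × 814/1,570 = £47,024.78; over-quota = £90,698.90 − £47,024.78 = £43,674.12.
In-quota duty = £47,024.78 × 4.5% = £2,116.12. Over-quota duty = £43,674.12 × 27.5% = £12,010.38.
Line duty = £2,116.12 + £12,010.38 = £14,126.50.
Line 4 (B-130, Hesmark, 2,497 kg, £75,334.49):
Base rate for B-130 is £3.03/kg.
Duty = 2,497 × £3.03 = £7,565.91.
Total = £2,444.77 + £14,192.64 + £14,126.50 + £7,565.91 = £38,329.82.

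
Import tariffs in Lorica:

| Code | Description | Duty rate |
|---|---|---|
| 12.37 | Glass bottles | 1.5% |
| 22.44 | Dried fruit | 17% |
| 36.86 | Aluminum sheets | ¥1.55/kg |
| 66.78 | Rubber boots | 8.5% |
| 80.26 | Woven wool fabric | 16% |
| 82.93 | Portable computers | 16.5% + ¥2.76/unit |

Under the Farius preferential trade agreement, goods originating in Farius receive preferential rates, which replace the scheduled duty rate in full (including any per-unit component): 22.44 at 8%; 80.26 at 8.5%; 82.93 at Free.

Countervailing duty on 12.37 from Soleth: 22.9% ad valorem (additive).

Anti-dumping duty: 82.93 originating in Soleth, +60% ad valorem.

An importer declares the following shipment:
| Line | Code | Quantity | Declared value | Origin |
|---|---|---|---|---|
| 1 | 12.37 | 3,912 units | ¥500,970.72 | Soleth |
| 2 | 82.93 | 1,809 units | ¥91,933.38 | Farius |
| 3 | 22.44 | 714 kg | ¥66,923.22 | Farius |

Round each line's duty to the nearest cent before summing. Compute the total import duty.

¥127,590.72

Line 1 (12.37, Soleth, 3,912 units, ¥500,970.72):
Base rate for 12.37 is 1.5%.
Additional duty on 12.37 from Soleth: +22.9%. Applied ad valorem rate: 1.5% + 22.9% = 24.4%.
Duty = ¥500,970.72 × 24.4% = ¥122,236.86.
Line 2 (82.93, Farius, 1,809 units, ¥91,933.38):
Base rate for 82.93 is 16.5% + ¥2.76/unit.
Origin Farius qualifies under the Lorica–Farius agreement and 82.93 is covered: preferential rate Free applies instead.
The additional-duty order on 82.93 targets Soleth, not Farius; it does not apply.
Duty = ¥91,933.38 × 0% = ¥0.00.
Line 3 (22.44, Farius, 714 kg, ¥66,923.22):
Base rate for 22.44 is 17%.
Origin Farius qualifies under the Lorica–Farius agreement and 22.44 is covered: preferential rate 8% applies instead.
Duty = ¥66,923.22 × 8% = ¥5,353.86.
Total = ¥122,236.86 + ¥0.00 + ¥5,353.86 = ¥127,590.72.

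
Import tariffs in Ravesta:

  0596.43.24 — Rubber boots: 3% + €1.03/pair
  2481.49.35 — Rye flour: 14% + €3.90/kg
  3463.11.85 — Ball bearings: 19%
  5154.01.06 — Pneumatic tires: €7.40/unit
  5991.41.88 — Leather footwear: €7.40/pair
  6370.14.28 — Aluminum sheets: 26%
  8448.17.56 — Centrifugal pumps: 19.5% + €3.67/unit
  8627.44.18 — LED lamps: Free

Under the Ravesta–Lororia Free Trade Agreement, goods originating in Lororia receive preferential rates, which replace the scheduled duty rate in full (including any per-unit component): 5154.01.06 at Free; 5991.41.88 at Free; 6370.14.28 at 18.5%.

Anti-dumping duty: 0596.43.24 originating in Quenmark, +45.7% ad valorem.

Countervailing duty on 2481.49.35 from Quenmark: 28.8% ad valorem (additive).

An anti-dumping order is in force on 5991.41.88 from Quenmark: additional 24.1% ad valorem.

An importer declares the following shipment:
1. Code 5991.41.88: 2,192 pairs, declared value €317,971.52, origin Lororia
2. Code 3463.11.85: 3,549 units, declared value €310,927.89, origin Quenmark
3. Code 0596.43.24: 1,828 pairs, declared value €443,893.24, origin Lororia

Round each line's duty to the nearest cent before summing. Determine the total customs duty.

€74,275.94

Line 1 (5991.41.88, Lororia, 2,192 pairs, €317,971.52):
Base rate for 5991.41.88 is €7.40/pair.
Origin Lororia qualifies under the Ravesta–Lororia agreement and 5991.41.88 is covered: preferential rate Free applies instead.
The additional-duty order on 5991.41.88 targets Quenmark, not Lororia; it does not apply.
Duty = €317,971.52 × 0% = €0.00.
Line 2 (3463.11.85, Quenmark, 3,549 units, €310,927.89):
Base rate for 3463.11.85 is 19%.
Duty = €310,927.89 × 19% = €59,076.30.
Line 3 (0596.43.24, Lororia, 1,828 pairs, €443,893.24):
Base rate for 0596.43.24 is 3% + €1.03/pair.
Origin Lororia is the FTA partner but 0596.43.24 is not on the preference list; base rate stands.
The additional-duty order on 0596.43.24 targets Quenmark, not Lororia; it does not apply.
Duty = €443,893.24 × 3% + 1,828 × €1.03 = €15,199.64.
Total = €0.00 + €59,076.30 + €15,199.64 = €74,275.94.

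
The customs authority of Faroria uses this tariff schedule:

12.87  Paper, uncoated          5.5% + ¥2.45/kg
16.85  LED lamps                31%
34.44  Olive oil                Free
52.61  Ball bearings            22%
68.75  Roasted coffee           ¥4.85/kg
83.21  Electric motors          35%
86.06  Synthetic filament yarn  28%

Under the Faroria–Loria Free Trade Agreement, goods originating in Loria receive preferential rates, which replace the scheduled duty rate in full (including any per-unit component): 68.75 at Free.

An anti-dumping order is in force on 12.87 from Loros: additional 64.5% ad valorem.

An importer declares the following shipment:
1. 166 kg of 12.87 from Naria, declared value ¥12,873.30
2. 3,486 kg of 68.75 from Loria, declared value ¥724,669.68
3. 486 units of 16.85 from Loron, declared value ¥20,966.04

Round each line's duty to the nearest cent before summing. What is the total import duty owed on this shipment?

Line 1 (12.87, Naria, 166 kg, ¥12,873.30):
Base rate for 12.87 is 5.5% + ¥2.45/kg.
The additional-duty order on 12.87 targets Loros, not Naria; it does not apply.
Duty = ¥12,873.30 × 5.5% + 166 × ¥2.45 = ¥1,114.73.
Line 2 (68.75, Loria, 3,486 kg, ¥724,669.68):
Base rate for 68.75 is ¥4.85/kg.
Origin Loria qualifies under the Faroria–Loria agreement and 68.75 is covered: preferential rate Free applies instead.
Duty = ¥724,669.68 × 0% = ¥0.00.
Line 3 (16.85, Loron, 486 units, ¥20,966.04):
Base rate for 16.85 is 31%.
Duty = ¥20,966.04 × 31% = ¥6,499.47.
Total = ¥1,114.73 + ¥0.00 + ¥6,499.47 = ¥7,614.20.

¥7,614.20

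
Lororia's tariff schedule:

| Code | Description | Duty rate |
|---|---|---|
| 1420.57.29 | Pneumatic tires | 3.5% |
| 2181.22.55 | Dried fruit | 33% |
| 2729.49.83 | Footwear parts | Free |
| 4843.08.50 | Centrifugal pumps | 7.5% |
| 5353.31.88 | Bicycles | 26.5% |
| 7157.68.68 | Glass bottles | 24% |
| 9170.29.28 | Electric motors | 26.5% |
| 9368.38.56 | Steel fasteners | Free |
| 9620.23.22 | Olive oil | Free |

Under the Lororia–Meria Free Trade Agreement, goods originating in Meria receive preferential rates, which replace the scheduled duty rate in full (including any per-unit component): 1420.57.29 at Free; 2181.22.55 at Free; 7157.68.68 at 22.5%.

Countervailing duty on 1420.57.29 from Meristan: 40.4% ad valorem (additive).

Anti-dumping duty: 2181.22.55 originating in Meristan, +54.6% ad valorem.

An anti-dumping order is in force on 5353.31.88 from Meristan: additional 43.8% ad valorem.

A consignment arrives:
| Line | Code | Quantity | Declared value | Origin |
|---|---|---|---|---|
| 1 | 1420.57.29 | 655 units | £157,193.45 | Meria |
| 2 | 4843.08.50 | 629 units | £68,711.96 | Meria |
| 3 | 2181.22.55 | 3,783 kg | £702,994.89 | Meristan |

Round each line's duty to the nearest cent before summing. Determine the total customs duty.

£620,976.92

Line 1 (1420.57.29, Meria, 655 units, £157,193.45):
Base rate for 1420.57.29 is 3.5%.
Origin Meria qualifies under the Lororia–Meria agreement and 1420.57.29 is covered: preferential rate Free applies instead.
The additional-duty order on 1420.57.29 targets Meristan, not Meria; it does not apply.
Duty = £157,193.45 × 0% = £0.00.
Line 2 (4843.08.50, Meria, 629 units, £68,711.96):
Base rate for 4843.08.50 is 7.5%.
Origin Meria is the FTA partner but 4843.08.50 is not on the preference list; base rate stands.
Duty = £68,711.96 × 7.5% = £5,153.40.
Line 3 (2181.22.55, Meristan, 3,783 kg, £702,994.89):
Base rate for 2181.22.55 is 33%.
2181.22.55 has an FTA preferential rate, but origin Meristan is not Meria; base rate stands.
Additional duty on 2181.22.55 from Meristan: +54.6%. Applied ad valorem rate: 33% + 54.6% = 87.6%.
Duty = £702,994.89 × 87.6% = £615,823.52.
Total = £0.00 + £5,153.40 + £615,823.52 = £620,976.92.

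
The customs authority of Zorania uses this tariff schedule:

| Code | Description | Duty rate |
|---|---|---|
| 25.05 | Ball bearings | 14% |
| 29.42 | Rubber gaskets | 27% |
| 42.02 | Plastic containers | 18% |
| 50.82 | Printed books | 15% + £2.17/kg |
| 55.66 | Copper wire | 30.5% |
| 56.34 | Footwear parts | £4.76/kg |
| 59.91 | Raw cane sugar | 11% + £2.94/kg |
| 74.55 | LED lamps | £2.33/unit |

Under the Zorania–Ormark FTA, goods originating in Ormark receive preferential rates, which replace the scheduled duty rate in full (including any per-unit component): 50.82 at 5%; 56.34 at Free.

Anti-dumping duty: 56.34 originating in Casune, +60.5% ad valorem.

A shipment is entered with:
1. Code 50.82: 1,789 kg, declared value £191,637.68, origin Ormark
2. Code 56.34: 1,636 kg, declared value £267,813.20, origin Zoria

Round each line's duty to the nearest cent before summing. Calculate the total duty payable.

£17,369.24

Line 1 (50.82, Ormark, 1,789 kg, £191,637.68):
Base rate for 50.82 is 15% + £2.17/kg.
Origin Ormark qualifies under the Zorania–Ormark agreement and 50.82 is covered: preferential rate 5% applies instead.
Duty = £191,637.68 × 5% = £9,581.88.
Line 2 (56.34, Zoria, 1,636 kg, £267,813.20):
Base rate for 56.34 is £4.76/kg.
56.34 has an FTA preferential rate, but origin Zoria is not Ormark; base rate stands.
The additional-duty order on 56.34 targets Casune, not Zoria; it does not apply.
Duty = 1,636 × £4.76 = £7,787.36.
Total = £9,581.88 + £7,787.36 = £17,369.24.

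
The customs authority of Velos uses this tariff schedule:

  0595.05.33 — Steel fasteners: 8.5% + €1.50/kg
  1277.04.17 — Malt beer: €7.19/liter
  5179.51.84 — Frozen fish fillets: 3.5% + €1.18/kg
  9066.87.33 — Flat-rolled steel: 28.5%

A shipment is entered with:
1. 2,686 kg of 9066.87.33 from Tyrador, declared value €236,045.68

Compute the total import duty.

Line 1 (9066.87.33, Tyrador, 2,686 kg, €236,045.68):
Base rate for 9066.87.33 is 28.5%.
Duty = €236,045.68 × 28.5% = €67,273.02.

€67,273.02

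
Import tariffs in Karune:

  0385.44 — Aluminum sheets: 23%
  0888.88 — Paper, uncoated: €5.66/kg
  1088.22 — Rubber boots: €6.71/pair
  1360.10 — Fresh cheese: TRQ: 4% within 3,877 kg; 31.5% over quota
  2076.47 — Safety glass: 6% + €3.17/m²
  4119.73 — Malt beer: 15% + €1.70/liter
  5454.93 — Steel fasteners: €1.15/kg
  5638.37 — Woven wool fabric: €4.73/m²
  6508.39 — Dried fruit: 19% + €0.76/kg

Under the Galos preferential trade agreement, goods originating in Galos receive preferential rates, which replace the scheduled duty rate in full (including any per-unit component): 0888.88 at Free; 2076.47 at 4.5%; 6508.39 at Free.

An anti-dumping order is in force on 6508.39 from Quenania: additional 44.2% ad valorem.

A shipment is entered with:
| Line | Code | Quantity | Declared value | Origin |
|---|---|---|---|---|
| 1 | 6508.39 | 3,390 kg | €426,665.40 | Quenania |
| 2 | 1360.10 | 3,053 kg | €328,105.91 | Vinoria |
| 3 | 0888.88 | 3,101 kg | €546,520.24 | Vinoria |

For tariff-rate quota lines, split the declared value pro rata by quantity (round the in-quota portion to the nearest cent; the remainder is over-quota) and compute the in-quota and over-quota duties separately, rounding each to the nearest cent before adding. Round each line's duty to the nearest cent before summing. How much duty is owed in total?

€302,904.83

Line 1 (6508.39, Quenania, 3,390 kg, €426,665.40):
Base rate for 6508.39 is 19% + €0.76/kg.
6508.39 has an FTA preferential rate, but origin Quenania is not Galos; base rate stands.
Additional duty on 6508.39 from Quenania: +44.2%. Applied ad valorem rate: 19% + 44.2% = 63.2%.
Duty = €426,665.40 × 63.2% + 3,390 × €0.76 = €272,228.93.
Line 2 (1360.10, Vinoria, 3,053 kg, €328,105.91):
Code 1360.10 is under a tariff-rate quota (threshold 3,877 kg). Quantity 3,053 kg is within the quota, so the in-quota rate 4% applies to the full value.
Duty = €328,105.91 × 4% = €13,124.24.
Line 3 (0888.88, Vinoria, 3,101 kg, €546,520.24):
Base rate for 0888.88 is €5.66/kg.
0888.88 has an FTA preferential rate, but origin Vinoria is not Galos; base rate stands.
Duty = 3,101 × €5.66 = €17,551.66.
Total = €272,228.93 + €13,124.24 + €17,551.66 = €302,904.83.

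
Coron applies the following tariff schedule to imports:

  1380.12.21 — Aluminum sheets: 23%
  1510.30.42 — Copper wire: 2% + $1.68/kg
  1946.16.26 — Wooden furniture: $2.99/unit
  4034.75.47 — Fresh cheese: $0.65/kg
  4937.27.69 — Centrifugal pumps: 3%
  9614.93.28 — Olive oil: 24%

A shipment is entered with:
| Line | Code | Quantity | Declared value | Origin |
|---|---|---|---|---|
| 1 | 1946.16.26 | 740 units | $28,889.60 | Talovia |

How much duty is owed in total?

$2,212.60

Line 1 (1946.16.26, Talovia, 740 units, $28,889.60):
Base rate for 1946.16.26 is $2.99/unit.
Duty = 740 × $2.99 = $2,212.60.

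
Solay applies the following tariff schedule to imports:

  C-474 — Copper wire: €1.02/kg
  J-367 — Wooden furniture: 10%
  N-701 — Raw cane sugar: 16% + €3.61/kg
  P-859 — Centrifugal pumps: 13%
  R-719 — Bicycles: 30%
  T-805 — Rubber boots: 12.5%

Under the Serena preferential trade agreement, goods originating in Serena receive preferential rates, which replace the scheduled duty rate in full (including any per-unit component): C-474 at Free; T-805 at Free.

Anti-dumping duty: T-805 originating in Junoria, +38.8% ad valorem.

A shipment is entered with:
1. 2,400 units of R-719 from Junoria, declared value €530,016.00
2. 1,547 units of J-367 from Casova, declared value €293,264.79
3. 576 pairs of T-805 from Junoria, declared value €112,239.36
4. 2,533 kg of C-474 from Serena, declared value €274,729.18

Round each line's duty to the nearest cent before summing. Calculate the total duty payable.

Line 1 (R-719, Junoria, 2,400 units, €530,016.00):
Base rate for R-719 is 30%.
Duty = €530,016.00 × 30% = €159,004.80.
Line 2 (J-367, Casova, 1,547 units, €293,264.79):
Base rate for J-367 is 10%.
Duty = €293,264.79 × 10% = €29,326.48.
Line 3 (T-805, Junoria, 576 pairs, €112,239.36):
Base rate for T-805 is 12.5%.
T-805 has an FTA preferential rate, but origin Junoria is not Serena; base rate stands.
Additional duty on T-805 from Junoria: +38.8%. Applied ad valorem rate: 12.5% + 38.8% = 51.3%.
Duty = €112,239.36 × 51.3% = €57,578.79.
Line 4 (C-474, Serena, 2,533 kg, €274,729.18):
Base rate for C-474 is €1.02/kg.
Origin Serena qualifies under the Solay–Serena agreement and C-474 is covered: preferential rate Free applies instead.
Duty = €274,729.18 × 0% = €0.00.
Total = €159,004.80 + €29,326.48 + €57,578.79 + €0.00 = €245,910.07.

€245,910.07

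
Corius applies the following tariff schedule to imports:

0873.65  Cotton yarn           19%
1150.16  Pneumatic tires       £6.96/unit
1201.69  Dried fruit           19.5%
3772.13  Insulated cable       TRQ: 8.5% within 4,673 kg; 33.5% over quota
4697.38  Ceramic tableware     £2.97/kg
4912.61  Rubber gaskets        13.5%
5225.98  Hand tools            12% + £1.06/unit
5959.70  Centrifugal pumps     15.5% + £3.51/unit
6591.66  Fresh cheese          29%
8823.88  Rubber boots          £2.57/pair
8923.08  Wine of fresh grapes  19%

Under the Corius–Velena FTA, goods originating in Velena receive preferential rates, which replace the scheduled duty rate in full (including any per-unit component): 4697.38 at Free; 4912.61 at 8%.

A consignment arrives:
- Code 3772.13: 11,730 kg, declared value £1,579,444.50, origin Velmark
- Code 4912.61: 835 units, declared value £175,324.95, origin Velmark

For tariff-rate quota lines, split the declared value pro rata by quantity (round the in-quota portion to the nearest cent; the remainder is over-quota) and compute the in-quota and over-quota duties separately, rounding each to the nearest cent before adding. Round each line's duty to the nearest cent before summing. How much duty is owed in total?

£395,477.91

Line 1 (3772.13, Velmark, 11,730 kg, £1,579,444.50):
Code 3772.13 is under a tariff-rate quota (threshold 4,673 kg). In-quota: 4,673 kg at 8.5%; over-quota: 7,057 kg at 33.5%.
Pro-rata value split: in-quota = £1,579,444.50 × 4,673/11,730 = £629,219.45; over-quota = £1,579,444.50 − £629,219.45 = £950,225.05.
In-quota duty = £629,219.45 × 8.5% = £53,483.65. Over-quota duty = £950,225.05 × 33.5% = £318,325.39.
Line duty = £53,483.65 + £318,325.39 = £371,809.04.
Line 2 (4912.61, Velmark, 835 units, £175,324.95):
Base rate for 4912.61 is 13.5%.
4912.61 has an FTA preferential rate, but origin Velmark is not Velena; base rate stands.
Duty = £175,324.95 × 13.5% = £23,668.87.
Total = £371,809.04 + £23,668.87 = £395,477.91.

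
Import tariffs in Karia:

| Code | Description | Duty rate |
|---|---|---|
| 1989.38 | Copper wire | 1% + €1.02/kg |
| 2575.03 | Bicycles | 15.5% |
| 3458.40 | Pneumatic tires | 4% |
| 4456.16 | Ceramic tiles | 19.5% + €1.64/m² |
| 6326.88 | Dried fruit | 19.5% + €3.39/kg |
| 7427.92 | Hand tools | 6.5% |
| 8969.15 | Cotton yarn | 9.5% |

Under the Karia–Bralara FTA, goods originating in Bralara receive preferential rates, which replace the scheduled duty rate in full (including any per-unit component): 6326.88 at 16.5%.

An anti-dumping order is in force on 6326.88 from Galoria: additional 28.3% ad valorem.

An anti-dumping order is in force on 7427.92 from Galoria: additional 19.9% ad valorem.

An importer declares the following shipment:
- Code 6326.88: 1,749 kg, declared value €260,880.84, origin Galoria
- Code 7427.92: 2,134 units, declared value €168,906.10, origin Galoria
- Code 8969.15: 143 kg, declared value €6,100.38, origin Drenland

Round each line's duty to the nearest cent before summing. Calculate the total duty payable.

€175,800.90

Line 1 (6326.88, Galoria, 1,749 kg, €260,880.84):
Base rate for 6326.88 is 19.5% + €3.39/kg.
6326.88 has an FTA preferential rate, but origin Galoria is not Bralara; base rate stands.
Additional duty on 6326.88 from Galoria: +28.3%. Applied ad valorem rate: 19.5% + 28.3% = 47.8%.
Duty = €260,880.84 × 47.8% + 1,749 × €3.39 = €130,630.15.
Line 2 (7427.92, Galoria, 2,134 units, €168,906.10):
Base rate for 7427.92 is 6.5%.
Additional duty on 7427.92 from Galoria: +19.9%. Applied ad valorem rate: 6.5% + 19.9% = 26.4%.
Duty = €168,906.10 × 26.4% = €44,591.21.
Line 3 (8969.15, Drenland, 143 kg, €6,100.38):
Base rate for 8969.15 is 9.5%.
Duty = €6,100.38 × 9.5% = €579.54.
Total = €130,630.15 + €44,591.21 + €579.54 = €175,800.90.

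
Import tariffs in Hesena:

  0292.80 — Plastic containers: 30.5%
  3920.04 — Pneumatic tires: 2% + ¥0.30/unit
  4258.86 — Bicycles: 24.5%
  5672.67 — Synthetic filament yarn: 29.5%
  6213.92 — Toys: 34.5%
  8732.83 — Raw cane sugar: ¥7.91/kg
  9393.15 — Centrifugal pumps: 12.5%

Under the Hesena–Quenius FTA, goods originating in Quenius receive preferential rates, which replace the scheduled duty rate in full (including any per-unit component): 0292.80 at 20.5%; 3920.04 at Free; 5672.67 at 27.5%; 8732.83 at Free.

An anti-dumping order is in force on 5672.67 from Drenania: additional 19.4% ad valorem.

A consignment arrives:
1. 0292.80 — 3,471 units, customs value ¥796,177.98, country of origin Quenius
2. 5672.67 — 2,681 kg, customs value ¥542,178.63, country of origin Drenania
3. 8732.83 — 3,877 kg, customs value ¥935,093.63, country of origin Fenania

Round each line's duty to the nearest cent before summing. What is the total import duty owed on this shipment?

Line 1 (0292.80, Quenius, 3,471 units, ¥796,177.98):
Base rate for 0292.80 is 30.5%.
Origin Quenius qualifies under the Hesena–Quenius agreement and 0292.80 is covered: preferential rate 20.5% applies instead.
Duty = ¥796,177.98 × 20.5% = ¥163,216.49.
Line 2 (5672.67, Drenania, 2,681 kg, ¥542,178.63):
Base rate for 5672.67 is 29.5%.
5672.67 has an FTA preferential rate, but origin Drenania is not Quenius; base rate stands.
Additional duty on 5672.67 from Drenania: +19.4%. Applied ad valorem rate: 29.5% + 19.4% = 48.9%.
Duty = ¥542,178.63 × 48.9% = ¥265,125.35.
Line 3 (8732.83, Fenania, 3,877 kg, ¥935,093.63):
Base rate for 8732.83 is ¥7.91/kg.
8732.83 has an FTA preferential rate, but origin Fenania is not Quenius; base rate stands.
Duty = 3,877 × ¥7.91 = ¥30,667.07.
Total = ¥163,216.49 + ¥265,125.35 + ¥30,667.07 = ¥459,008.91.

¥459,008.91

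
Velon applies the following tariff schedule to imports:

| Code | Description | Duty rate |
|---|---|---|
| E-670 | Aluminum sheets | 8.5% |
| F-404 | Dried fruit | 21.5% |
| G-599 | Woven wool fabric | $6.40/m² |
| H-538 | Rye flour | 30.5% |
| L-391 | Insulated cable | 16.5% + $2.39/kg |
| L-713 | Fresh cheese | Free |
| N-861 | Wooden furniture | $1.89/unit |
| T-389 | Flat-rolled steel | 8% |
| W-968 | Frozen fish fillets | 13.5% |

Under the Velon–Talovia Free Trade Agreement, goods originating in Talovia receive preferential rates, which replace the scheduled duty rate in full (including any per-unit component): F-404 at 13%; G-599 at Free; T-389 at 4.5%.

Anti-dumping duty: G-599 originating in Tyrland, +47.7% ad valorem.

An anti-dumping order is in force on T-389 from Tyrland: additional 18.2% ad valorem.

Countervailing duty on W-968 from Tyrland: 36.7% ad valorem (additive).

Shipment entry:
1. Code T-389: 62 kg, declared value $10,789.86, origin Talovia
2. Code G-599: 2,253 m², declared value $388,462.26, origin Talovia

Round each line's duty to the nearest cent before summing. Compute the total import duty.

$485.54

Line 1 (T-389, Talovia, 62 kg, $10,789.86):
Base rate for T-389 is 8%.
Origin Talovia qualifies under the Velon–Talovia agreement and T-389 is covered: preferential rate 4.5% applies instead.
The additional-duty order on T-389 targets Tyrland, not Talovia; it does not apply.
Duty = $10,789.86 × 4.5% = $485.54.
Line 2 (G-599, Talovia, 2,253 m², $388,462.26):
Base rate for G-599 is $6.40/m².
Origin Talovia qualifies under the Velon–Talovia agreement and G-599 is covered: preferential rate Free applies instead.
The additional-duty order on G-599 targets Tyrland, not Talovia; it does not apply.
Duty = $388,462.26 × 0% = $0.00.
Total = $485.54 + $0.00 = $485.54.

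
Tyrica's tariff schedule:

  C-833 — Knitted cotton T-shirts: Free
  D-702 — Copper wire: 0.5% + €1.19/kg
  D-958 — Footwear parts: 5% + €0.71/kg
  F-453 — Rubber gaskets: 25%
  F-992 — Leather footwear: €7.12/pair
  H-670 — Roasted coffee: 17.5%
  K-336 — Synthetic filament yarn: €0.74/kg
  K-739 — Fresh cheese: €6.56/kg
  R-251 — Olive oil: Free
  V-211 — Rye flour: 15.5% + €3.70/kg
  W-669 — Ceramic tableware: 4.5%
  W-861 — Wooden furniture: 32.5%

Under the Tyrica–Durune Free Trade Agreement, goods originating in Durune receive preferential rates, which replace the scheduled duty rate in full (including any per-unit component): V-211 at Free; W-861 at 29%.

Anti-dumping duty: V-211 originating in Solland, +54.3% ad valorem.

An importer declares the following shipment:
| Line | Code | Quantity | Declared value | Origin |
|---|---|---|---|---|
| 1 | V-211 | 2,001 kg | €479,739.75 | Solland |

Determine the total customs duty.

€342,262.05

Line 1 (V-211, Solland, 2,001 kg, €479,739.75):
Base rate for V-211 is 15.5% + €3.70/kg.
V-211 has an FTA preferential rate, but origin Solland is not Durune; base rate stands.
Additional duty on V-211 from Solland: +54.3%. Applied ad valorem rate: 15.5% + 54.3% = 69.8%.
Duty = €479,739.75 × 69.8% + 2,001 × €3.70 = €342,262.05.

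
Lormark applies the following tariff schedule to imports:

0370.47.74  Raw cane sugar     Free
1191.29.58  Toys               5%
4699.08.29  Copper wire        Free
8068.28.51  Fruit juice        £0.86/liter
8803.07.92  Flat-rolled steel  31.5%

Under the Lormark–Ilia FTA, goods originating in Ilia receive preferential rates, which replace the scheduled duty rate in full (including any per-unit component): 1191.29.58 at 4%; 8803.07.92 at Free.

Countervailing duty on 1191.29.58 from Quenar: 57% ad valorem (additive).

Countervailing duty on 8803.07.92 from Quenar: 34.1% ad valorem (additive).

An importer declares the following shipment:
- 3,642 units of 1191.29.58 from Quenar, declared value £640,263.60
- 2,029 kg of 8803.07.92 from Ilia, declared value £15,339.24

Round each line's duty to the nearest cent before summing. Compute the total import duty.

Line 1 (1191.29.58, Quenar, 3,642 units, £640,263.60):
Base rate for 1191.29.58 is 5%.
1191.29.58 has an FTA preferential rate, but origin Quenar is not Ilia; base rate stands.
Additional duty on 1191.29.58 from Quenar: +57%. Applied ad valorem rate: 5% + 57% = 62%.
Duty = £640,263.60 × 62% = £396,963.43.
Line 2 (8803.07.92, Ilia, 2,029 kg, £15,339.24):
Base rate for 8803.07.92 is 31.5%.
Origin Ilia qualifies under the Lormark–Ilia agreement and 8803.07.92 is covered: preferential rate Free applies instead.
The additional-duty order on 8803.07.92 targets Quenar, not Ilia; it does not apply.
Duty = £15,339.24 × 0% = £0.00.
Total = £396,963.43 + £0.00 = £396,963.43.

£396,963.43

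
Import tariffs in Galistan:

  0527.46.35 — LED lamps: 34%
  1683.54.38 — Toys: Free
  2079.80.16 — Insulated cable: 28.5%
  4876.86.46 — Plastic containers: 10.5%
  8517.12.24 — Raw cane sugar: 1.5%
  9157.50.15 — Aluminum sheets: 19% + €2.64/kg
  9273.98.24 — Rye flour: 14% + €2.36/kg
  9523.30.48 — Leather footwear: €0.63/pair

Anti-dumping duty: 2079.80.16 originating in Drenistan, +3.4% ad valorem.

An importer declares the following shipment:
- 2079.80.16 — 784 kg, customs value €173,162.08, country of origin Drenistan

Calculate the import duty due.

€55,238.70

Line 1 (2079.80.16, Drenistan, 784 kg, €173,162.08):
Base rate for 2079.80.16 is 28.5%.
Additional duty on 2079.80.16 from Drenistan: +3.4%. Applied ad valorem rate: 28.5% + 3.4% = 31.9%.
Duty = €173,162.08 × 31.9% = €55,238.70.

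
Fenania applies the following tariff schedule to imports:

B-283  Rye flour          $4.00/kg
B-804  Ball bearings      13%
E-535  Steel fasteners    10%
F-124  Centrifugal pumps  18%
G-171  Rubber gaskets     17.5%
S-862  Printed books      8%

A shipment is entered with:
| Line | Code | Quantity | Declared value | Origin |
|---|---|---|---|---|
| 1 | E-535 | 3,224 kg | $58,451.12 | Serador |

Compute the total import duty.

$5,845.11

Line 1 (E-535, Serador, 3,224 kg, $58,451.12):
Base rate for E-535 is 10%.
Duty = $58,451.12 × 10% = $5,845.11.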